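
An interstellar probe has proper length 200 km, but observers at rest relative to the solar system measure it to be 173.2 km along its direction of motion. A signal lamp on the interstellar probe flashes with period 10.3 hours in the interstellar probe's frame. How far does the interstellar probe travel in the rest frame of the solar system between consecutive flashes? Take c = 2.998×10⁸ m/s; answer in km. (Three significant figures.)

From L = L₀/γ: γ = 200/173.2 = 1.15473.
β = √(1 − 1/γ²) = 0.50004. Lab-frame period = γτ = 1.15473×10.3 hours = 11.894 hours. Distance = βc × γτ = 0.50004 × 2.998×10⁸ m/s × 42818.4 s = 6.4190×10^12 m = 6.42×10^9 km.

6.42×10^9 km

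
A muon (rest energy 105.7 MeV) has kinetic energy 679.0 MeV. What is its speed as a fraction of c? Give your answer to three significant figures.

γ = 1 + K/(mc²) = 1 + 679.0/105.7 = 7.4238.
β = √(1 − 1/γ²) = √(1 − 0.0181446) = √0.9818554 = 0.991.

0.991c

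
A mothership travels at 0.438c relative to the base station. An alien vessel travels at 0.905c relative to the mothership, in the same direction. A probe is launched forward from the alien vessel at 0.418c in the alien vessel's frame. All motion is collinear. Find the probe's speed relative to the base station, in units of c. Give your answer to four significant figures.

0.9841c

First combine the probe and alien vessel (S''→S'): u₁ = (0.418 + 0.905)/(1 + 0.418×0.905) = 1.323/1.37829 = 0.95989.
Then combine with the mothership (S'→S): u = (0.95989 + 0.438)/(1 + 0.95989×0.438) = 1.39789/1.42043182 = 0.98413.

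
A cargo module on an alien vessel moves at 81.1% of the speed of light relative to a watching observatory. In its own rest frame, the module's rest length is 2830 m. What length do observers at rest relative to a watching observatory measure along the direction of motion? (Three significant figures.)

γ = 1/√(1 − β²) = 1/√(1 − 0.657721) = 1/√0.342279 = 1/0.585046 = 1.7093.
Along the direction of motion the measured length is L₀/γ = 2830/1.7093 = 1660 m.

1660 m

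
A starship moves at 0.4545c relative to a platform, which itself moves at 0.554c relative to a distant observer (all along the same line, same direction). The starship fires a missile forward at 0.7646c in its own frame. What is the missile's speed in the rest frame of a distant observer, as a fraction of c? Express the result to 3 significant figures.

0.972c

Compose velocities in two stages. Stage 1 (into S'): u₁ = (0.7646+0.4545)/(1+0.7646×0.4545) = 0.90471.
Stage 2 (into S): u = (0.90471+0.554)/(1+0.90471×0.554) = 0.97169, so the speed is 0.972c.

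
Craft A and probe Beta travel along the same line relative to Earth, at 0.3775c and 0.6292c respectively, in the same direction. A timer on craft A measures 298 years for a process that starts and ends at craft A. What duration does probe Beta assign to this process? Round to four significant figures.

The velocity of craft A relative to probe Beta is (0.3775 − 0.6292)c / (1 − 0.3775×0.6292) = −0.33011c; relative speed 0.33011c.
At |u| = 0.33011c, γ = (1 − 0.108973)^(−1/2) = 1.0594.
The clock on craft A records proper time, so probe Beta measures Δt = γΔτ = 1.0594 × 298 = 315.7 years.

315.7 years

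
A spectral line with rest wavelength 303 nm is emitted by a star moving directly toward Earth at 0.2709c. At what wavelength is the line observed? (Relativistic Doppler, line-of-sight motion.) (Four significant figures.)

Relativistic Doppler for wavelength: λ_obs = λ_src · √((1−β)/(1+β)).
With β = 0.2709: factor = √(0.7291/1.2709) = 0.75742.
λ_obs = 303 × 0.75742 = 229.5 nm.

229.5 nm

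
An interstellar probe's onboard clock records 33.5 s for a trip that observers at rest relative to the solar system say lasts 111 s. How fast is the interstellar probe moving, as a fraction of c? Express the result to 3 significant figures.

0.953c

γ = Δt/Δτ = 111/33.5 = 3.3134.
β = √(1 − 1/γ²) = √(1 − 0.0910861) = √0.9089139 = 0.953.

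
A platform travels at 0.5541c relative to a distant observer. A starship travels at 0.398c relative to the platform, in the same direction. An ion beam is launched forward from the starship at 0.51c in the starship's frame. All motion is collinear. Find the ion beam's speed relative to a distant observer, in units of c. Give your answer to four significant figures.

First combine the ion beam and starship (S''→S'): u₁ = (0.51 + 0.398)/(1 + 0.51×0.398) = 0.908/1.20298 = 0.75479.
Then combine with the platform (S'→S): u = (0.75479 + 0.5541)/(1 + 0.75479×0.5541) = 1.30889/1.418229139 = 0.9229.

0.9229c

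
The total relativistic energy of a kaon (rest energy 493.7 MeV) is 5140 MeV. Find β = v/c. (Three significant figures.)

0.995

Total energy E = γmc² gives γ = 5140/493.7 = 10.411.
Hence β = √(1 − 1/γ²) = √(1 − 0.00922604) = √0.99077396 = 0.995.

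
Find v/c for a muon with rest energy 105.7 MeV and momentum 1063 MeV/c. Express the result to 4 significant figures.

0.9951

βγ = pc/(mc²) = 1063/105.7 = 10.057.
Since γ² = 1 + (βγ)² = 102.143, γ = √102.143 = 10.1066, and β = (βγ)/γ = 10.057/10.1066 = 0.9951.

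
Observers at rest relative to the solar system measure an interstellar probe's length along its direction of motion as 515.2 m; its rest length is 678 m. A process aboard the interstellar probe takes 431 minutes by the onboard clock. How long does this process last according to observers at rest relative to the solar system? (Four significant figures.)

Length contraction gives γ = L₀/L = 678/515.2 = 1.31599.
The same γ dilates the second interval: 1.31599 × 431 minutes = 567.2 minutes.

567.2 minutes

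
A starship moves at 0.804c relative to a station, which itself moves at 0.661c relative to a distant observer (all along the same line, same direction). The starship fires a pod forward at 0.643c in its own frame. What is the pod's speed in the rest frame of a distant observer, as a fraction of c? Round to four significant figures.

Apply u = (u'+v)/(1+u'v) twice. Pod in the station frame: (0.643+0.804)/(1+0.643·0.804) = 1.447/1.516972 = 0.95387c.
That velocity, transformed to the rest frame of a distant observer: (0.95387+0.661)/(1+0.95387·0.661) = 1.61487/1.63050807 = 0.99041c.

0.9904c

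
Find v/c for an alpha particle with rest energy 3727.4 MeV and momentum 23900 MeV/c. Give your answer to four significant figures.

pc/(mc²) = 23900/3727.4 = 6.412 = βγ = β/√(1−β²).
So β² = x²/(1 + x²) with x = 6.412: x² = 41.1137, β² = 41.1137/42.1137 = 0.976255, β = 0.9881.

0.9881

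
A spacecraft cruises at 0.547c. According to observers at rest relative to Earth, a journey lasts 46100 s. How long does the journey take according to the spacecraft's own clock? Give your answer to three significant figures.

38600 s

β² = 0.299209, so γ = 1/√0.700791 = 1.1946.
The spacecraft's clock runs slow as seen from Earth, so Δτ = Δt/γ = 46100/1.1946 = 38600 s.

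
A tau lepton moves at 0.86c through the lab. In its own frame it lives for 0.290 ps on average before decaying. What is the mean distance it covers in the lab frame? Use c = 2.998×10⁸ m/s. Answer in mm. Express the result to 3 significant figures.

γ = 1/√(1 − β²) = 1/√(1 − 0.7396) = 1/√0.2604 = 1/0.510294 = 1.9597.
Lab-frame lifetime: Δt = γτ = 1.9597 × 0.290 ps = 0.56831 ps.
Distance: d = vΔt = 0.86 × 2.998×10⁸ m/s × 5.6831×10^-13 s = 1.47×10^-4 m = 0.147 mm.

0.147 mm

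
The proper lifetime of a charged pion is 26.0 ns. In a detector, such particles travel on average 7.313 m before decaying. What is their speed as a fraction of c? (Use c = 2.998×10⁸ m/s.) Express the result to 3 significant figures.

0.684c

d = βγcτ ⇒ βγ = d/(cτ) = 7.313 m / (7.7948 m) = 0.93819.
β = (βγ)/√(1+(βγ)²) = 0.93819/√1.8802 = 0.684.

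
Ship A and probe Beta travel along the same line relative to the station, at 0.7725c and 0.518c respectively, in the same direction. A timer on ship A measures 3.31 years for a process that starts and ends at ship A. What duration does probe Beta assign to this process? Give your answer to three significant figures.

3.66 years

The velocity of ship A relative to probe Beta is (0.7725 − 0.518)c / (1 − 0.7725×0.518) = 0.42428c; relative speed 0.42428c.
At |u| = 0.42428c, γ = (1 − 0.180014)^(−1/2) = 1.1043.
The clock on ship A records proper time, so probe Beta measures Δt = γΔτ = 1.1043 × 3.31 = 3.66 years.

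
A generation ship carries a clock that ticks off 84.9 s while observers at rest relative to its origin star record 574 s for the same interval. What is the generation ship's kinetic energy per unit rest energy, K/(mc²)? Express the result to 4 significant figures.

From Δt = γΔτ: γ = 574/84.9 = 6.7609.
K/(mc²) = γ − 1 = 6.7609 − 1 = 5.761.

5.761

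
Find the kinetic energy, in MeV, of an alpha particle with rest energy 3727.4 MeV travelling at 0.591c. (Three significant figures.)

γ = 1/√(1 − β²) = 1/√(1 − 0.349281) = 1/√0.650719 = 1/0.806672 = 1.23966.
Kinetic energy: K = (γ − 1)mc² = (1.23966 − 1) × 3727.4 MeV = 0.23966 × 3727.4 = 893 MeV.

893 MeV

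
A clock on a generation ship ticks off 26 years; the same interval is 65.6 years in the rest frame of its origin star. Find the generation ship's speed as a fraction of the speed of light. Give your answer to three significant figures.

γ = Δt/Δτ = 65.6/26 = 2.5231.
β = √(1 − 1/γ²) = √(1 − 0.157084) = √0.842916 = 0.918.

0.918c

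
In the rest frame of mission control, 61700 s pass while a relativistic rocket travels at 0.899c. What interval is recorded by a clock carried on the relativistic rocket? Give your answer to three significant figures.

Lorentz factor: γ = (1 − 0.808201)^(−1/2) = 2.2834.
The relativistic rocket's clock runs slow as seen from mission control, so Δτ = Δt/γ = 61700/2.2834 = 27000 s.

27000 s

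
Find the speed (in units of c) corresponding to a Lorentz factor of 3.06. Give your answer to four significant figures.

0.9451c

β = √(1 − 1/γ²) = √(1 − 1/9.3636) = √0.893203 = 0.9451.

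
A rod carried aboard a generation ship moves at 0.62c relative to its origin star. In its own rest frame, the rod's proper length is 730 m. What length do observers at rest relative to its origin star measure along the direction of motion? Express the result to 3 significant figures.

β² = 0.3844, so γ = 1/√0.6156 = 1.2745.
Along the direction of motion the measured length is L₀/γ = 730/1.2745 = 573 m.

573 m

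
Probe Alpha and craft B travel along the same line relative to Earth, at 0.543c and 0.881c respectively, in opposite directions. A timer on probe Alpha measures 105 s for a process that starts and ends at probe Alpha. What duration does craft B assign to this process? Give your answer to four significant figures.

Transform probe Alpha's velocity into craft B's frame: (0.543 + 0.881)/(1 + 0.543·0.881) = 1.424/1.478383, so the relative speed is 0.96321c.
γ for this relative speed: γ = 1/√(1 − 0.927774) = 3.7209.
Probe Alpha's interval is proper; time dilation gives Δt_B = γΔτ = 3.7209 × 105 s = 390.7 s.

390.7 s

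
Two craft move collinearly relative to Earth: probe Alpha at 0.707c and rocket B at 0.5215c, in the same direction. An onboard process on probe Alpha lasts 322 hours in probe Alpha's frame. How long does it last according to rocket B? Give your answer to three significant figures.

337 hours

Speed of probe Alpha in rocket B's frame: u = (v_A − v_B)/(1 − v_A v_B/c²) = (0.707 − 0.5215)/(1 − 0.707×0.5215) = 0.1855/0.6312995 = 0.29384; |u| = 0.29384c.
γ for this relative speed: γ = 1/√(1 − 0.0863419) = 1.0462.
The clock on probe Alpha records proper time, so rocket B measures Δt = γΔτ = 1.0462 × 322 = 337 hours.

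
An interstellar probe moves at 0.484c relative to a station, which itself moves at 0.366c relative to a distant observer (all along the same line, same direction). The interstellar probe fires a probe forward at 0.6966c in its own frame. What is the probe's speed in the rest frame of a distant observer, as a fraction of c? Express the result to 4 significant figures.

0.9439c

Apply u = (u'+v)/(1+u'v) twice. Probe in the station frame: (0.6966+0.484)/(1+0.6966·0.484) = 1.1806/1.3371544 = 0.88292c.
That velocity, transformed to the rest frame of a distant observer: (0.88292+0.366)/(1+0.88292·0.366) = 1.24892/1.32314872 = 0.9439c.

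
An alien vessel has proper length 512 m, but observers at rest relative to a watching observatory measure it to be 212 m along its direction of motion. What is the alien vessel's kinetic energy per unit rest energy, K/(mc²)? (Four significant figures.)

From L = L₀/γ: γ = 512/212 = 2.41509.
K/(mc²) = γ − 1 = 2.41509 − 1 = 1.415.

1.415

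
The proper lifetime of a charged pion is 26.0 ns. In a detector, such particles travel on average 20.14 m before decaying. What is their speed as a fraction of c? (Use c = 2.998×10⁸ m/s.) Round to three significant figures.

0.933c

Lab distance = (lab lifetime)·v = γτ·βc, so βγ = d/(cτ) = 20.14/(2.998×10⁸ × 2.600×10^-8) = 2.5838.
With βγ = 2.5838: γ² = 1 + (βγ)² = 7.67602, and β = (βγ)/γ = 2.5838/2.77056 = 0.933.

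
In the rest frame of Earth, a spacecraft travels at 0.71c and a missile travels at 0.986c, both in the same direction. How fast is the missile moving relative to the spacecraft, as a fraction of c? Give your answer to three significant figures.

0.920c

Transform to the spacecraft's frame: u' = (u − v)/(1 − uv/c²).
u' = (0.986 − 0.71)/(1 − 0.986×0.71) = 0.276/0.29994 = 0.92018.
Speed in the spacecraft's frame: 0.920c (in the same direction).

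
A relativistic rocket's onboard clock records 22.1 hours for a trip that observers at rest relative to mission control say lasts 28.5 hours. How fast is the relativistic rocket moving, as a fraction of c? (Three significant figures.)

γ = Δt/Δτ = 28.5/22.1 = 1.2896.
β = √(1 − 1/γ²) = √(1 − 0.601298) = √0.398702 = 0.631.

0.631c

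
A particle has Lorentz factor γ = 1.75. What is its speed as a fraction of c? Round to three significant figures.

β = √(1 − 1/γ²) = √(1 − 1/3.0625) = √0.673469 = 0.821.

0.821c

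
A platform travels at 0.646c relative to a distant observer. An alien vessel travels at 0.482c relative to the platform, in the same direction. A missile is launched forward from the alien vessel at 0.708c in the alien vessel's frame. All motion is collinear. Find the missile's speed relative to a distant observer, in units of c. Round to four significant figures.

First combine the missile and alien vessel (S''→S'): u₁ = (0.708 + 0.482)/(1 + 0.708×0.482) = 1.19/1.341256 = 0.88723.
Then combine with the platform (S'→S): u = (0.88723 + 0.646)/(1 + 0.88723×0.646) = 1.53323/1.57315058 = 0.97462.

0.9746c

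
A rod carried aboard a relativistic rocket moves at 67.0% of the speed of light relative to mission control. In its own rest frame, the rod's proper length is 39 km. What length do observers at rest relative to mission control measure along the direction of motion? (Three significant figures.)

29.0 km

γ = 1/√(1 − β²) = 1/√(1 − 0.4489) = 1/√0.5511 = 1/0.742361 = 1.3471.
Along the direction of motion the measured length is L₀/γ = 39/1.3471 = 29.0 km.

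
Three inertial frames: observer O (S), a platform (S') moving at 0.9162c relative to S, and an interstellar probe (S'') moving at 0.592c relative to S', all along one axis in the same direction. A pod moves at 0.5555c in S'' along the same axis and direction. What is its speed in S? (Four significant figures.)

Compose velocities in two stages. Stage 1 (into S'): u₁ = (0.5555+0.592)/(1+0.5555×0.592) = 0.86352.
Stage 2 (into S): u = (0.86352+0.9162)/(1+0.86352×0.9162) = 0.99361, so the speed is 0.9936c.

0.9936c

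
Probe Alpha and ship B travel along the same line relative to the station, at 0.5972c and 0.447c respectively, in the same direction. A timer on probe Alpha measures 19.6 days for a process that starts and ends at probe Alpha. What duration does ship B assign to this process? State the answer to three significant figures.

20.0 days

Transform probe Alpha's velocity into ship B's frame: (0.5972 − 0.447)/(1 − 0.5972·0.447) = 0.1502/0.7330516, so the relative speed is 0.2049c.
γ for this relative speed: γ = 1/√(1 − 0.041984) = 1.0217.
The clock on probe Alpha records proper time, so ship B measures Δt = γΔτ = 1.0217 × 19.6 = 20.0 days.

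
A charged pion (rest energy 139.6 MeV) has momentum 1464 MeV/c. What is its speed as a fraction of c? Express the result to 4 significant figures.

0.9955c

βγ = pc/(mc²) = 1464/139.6 = 10.487.
Since γ² = 1 + (βγ)² = 110.977, γ = √110.977 = 10.5346, and β = (βγ)/γ = 10.487/10.5346 = 0.9955.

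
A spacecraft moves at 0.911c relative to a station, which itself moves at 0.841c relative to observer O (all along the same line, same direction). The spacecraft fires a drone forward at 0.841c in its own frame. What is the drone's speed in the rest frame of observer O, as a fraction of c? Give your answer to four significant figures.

Apply u = (u'+v)/(1+u'v) twice. Drone in the station frame: (0.841+0.911)/(1+0.841·0.911) = 1.752/1.766151 = 0.99199c.
That velocity, transformed to the rest frame of observer O: (0.99199+0.841)/(1+0.99199·0.841) = 1.83299/1.83426359 = 0.99931c.

0.9993c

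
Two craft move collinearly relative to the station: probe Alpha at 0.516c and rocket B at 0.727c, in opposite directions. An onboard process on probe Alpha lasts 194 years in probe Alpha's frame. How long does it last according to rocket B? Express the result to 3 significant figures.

The velocity of probe Alpha relative to rocket B is (0.516 + 0.727)c / (1 + 0.516×0.727) = 0.90391c; relative speed 0.90391c.
γ for this relative speed: γ = 1/√(1 − 0.817053) = 2.338.
The clock on probe Alpha records proper time, so rocket B measures Δt = γΔτ = 2.338 × 194 = 454 years.

454 years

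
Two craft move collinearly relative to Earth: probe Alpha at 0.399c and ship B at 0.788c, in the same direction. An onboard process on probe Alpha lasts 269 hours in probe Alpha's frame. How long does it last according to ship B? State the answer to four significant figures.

The velocity of probe Alpha relative to ship B is (0.399 − 0.788)c / (1 − 0.399×0.788) = −0.5674c; relative speed 0.5674c.
At |u| = 0.5674c, γ = (1 − 0.321943)^(−1/2) = 1.2144.
The clock on probe Alpha records proper time, so ship B measures Δt = γΔτ = 1.2144 × 269 = 326.7 hours.

326.7 hours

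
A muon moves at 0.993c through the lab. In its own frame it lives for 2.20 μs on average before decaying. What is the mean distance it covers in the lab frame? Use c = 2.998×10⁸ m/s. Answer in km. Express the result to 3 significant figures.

5.54 km

γ = 1/√(1 − β²) = 1/√(1 − 0.986049) = 1/√0.013951 = 1/0.118114 = 8.4664.
Lab-frame lifetime: Δt = γτ = 8.4664 × 2.20 μs = 18.626 μs.
Distance: d = vΔt = 0.993 × 2.998×10⁸ m/s × 1.8626×10^-5 s = 5540 m = 5.54 km.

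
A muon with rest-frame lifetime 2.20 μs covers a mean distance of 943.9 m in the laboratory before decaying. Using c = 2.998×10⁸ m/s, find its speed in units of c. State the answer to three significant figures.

d = βγcτ ⇒ βγ = d/(cτ) = 943.9 m / (659.56 m) = 1.4311.
β = (βγ)/√(1+(βγ)²) = 1.4311/√3.04805 = 0.820.

0.820c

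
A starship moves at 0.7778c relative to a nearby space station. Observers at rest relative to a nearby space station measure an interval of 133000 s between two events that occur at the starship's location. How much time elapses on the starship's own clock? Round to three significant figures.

83600 s

γ = 1/√(1 − β²) = 1/√(1 − 0.60497284) = 1/√0.39502716 = 1/0.628512 = 1.5911.
The moving clock records proper time: Δτ = Δt/γ = 133000/1.5911 = 83600 s.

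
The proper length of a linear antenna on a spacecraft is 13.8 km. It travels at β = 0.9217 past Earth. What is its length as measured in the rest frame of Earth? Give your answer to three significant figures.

5.35 km

γ = 1/√(1 − β²) = 1/√(1 − 0.84953089) = 1/√0.15046911 = 1/0.387903 = 2.578.
Along the direction of motion the measured length is L₀/γ = 13.8/2.578 = 5.35 km.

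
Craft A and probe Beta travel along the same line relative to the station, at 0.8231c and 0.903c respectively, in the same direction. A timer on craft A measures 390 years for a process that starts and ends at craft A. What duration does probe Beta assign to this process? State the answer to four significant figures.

Speed of craft A in probe Beta's frame: u = (v_A − v_B)/(1 − v_A v_B/c²) = (0.8231 − 0.903)/(1 − 0.8231×0.903) = −0.0799/0.2567407 = −0.31121; |u| = 0.31121c.
γ for this relative speed: γ = 1/√(1 − 0.0968517) = 1.0523.
Craft A's interval is proper; time dilation gives Δt_B = γΔτ = 1.0523 × 390 years = 410.4 years.

410.4 years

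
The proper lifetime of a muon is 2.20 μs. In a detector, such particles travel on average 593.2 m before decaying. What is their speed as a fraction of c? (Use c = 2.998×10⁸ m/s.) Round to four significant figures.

0.6687c

d = βγcτ ⇒ βγ = d/(cτ) = 593.2 m / (659.56 m) = 0.89939.
β = (βγ)/√(1+(βγ)²) = 0.89939/√1.808902 = 0.6687.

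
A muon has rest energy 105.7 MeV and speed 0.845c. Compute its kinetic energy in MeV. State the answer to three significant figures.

92.0 MeV

Lorentz factor: γ = (1 − 0.714025)^(−1/2) = 1.86998.
Kinetic energy: K = (γ − 1)mc² = (1.86998 − 1) × 105.7 MeV = 0.86998 × 105.7 = 92.0 MeV.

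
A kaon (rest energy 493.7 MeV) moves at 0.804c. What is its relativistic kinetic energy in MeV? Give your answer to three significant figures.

γ = 1/√(1 − β²) = 1/√(1 − 0.646416) = 1/√0.353584 = 1.68172.
Kinetic energy: K = (γ − 1)mc² = (1.68172 − 1) × 493.7 MeV = 0.68172 × 493.7 = 337 MeV.

337 MeV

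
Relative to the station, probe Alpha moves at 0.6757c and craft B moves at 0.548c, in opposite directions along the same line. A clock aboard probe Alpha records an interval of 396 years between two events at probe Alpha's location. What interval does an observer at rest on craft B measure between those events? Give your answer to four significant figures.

The velocity of probe Alpha relative to craft B is (0.6757 + 0.548)c / (1 + 0.6757×0.548) = 0.89303c; relative speed 0.89303c.
γ for this relative speed: γ = 1/√(1 − 0.797503) = 2.2222.
The clock on probe Alpha records proper time, so craft B measures Δt = γΔτ = 2.2222 × 396 = 880.0 years.

880.0 years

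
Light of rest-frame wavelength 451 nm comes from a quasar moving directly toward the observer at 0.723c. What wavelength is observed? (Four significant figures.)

Relativistic Doppler for wavelength: λ_obs = λ_src · √((1−β)/(1+β)).
With β = 0.723: factor = √(0.277/1.723) = 0.40096.
λ_obs = 451 × 0.40096 = 180.8 nm.

180.8 nm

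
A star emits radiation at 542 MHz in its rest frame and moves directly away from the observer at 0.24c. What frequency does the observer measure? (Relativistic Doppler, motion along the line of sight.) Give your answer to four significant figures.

424.3 MHz

Relativistic Doppler (source moving away): f_obs = f_src · √((1−β)/(1+β)).
With β = 0.24: factor = √(0.76/1.24) = 0.78288.
f_obs = 542 × 0.78288 = 424.3 MHz.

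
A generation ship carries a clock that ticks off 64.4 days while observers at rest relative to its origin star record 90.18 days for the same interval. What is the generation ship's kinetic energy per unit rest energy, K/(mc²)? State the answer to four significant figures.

From Δt = γΔτ: γ = 90.18/64.4 = 1.40031.
Since K = (γ−1)mc², K/(mc²) = 1.40031 − 1 = 0.4003.

0.4003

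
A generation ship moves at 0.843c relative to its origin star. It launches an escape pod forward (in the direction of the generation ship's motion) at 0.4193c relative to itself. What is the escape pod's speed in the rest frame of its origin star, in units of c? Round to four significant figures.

Relativistic velocity addition: u = (u' + v)/(1 + u'v/c²), with u' = 0.4193c and v = 0.843c.
Numerator: 0.4193 + 0.843 = 1.2623. Denominator: 1 + (0.4193)(0.843) = 1.3534699.
u = 1.2623/1.3534699 = 0.93264, so the speed is 0.9326c.

0.9326c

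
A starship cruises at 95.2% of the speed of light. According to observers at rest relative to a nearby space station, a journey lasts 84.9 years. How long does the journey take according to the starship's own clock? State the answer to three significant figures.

26.0 years

With β = 0.952, γ = 1/√(1 − 0.952²) = 1/√0.093696 = 3.2669.
The starship's clock runs slow as seen from a nearby space station, so Δτ = Δt/γ = 84.9/3.2669 = 26.0 years.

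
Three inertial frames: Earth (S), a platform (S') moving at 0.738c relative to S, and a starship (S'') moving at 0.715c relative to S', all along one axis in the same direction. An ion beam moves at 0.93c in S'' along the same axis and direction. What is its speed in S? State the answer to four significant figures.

0.9982c

First combine the ion beam and starship (S''→S'): u₁ = (0.93 + 0.715)/(1 + 0.93×0.715) = 1.645/1.66495 = 0.98802.
Then combine with the platform (S'→S): u = (0.98802 + 0.738)/(1 + 0.98802×0.738) = 1.72602/1.72915876 = 0.99818.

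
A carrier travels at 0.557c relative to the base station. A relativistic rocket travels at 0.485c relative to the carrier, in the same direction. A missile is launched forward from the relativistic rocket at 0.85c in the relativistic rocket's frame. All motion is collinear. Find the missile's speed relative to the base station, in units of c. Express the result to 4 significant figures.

First combine the missile and relativistic rocket (S''→S'): u₁ = (0.85 + 0.485)/(1 + 0.85×0.485) = 1.335/1.41225 = 0.9453.
Then combine with the carrier (S'→S): u = (0.9453 + 0.557)/(1 + 0.9453×0.557) = 1.5023/1.5265321 = 0.98413.

0.9841c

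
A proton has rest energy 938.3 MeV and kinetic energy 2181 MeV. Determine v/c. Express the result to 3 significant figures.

0.954

γ = 1 + K/(mc²) = 1 + 2181/938.3 = 3.3244.
β = √(1 − 1/γ²) = √(1 − 0.0904843) = √0.9095157 = 0.954.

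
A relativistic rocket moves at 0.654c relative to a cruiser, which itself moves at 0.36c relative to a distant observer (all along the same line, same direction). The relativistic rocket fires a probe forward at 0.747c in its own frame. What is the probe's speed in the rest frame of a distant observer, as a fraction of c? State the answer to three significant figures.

0.972c

Compose velocities in two stages. Stage 1 (into S'): u₁ = (0.747+0.654)/(1+0.747×0.654) = 0.94119.
Stage 2 (into S): u = (0.94119+0.36)/(1+0.94119×0.36) = 0.97189, so the speed is 0.972c.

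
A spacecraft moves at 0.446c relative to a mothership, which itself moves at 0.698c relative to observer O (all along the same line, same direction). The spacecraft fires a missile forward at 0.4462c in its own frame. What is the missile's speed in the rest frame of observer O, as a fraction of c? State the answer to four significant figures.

Apply u = (u'+v)/(1+u'v) twice. Missile in the mothership frame: (0.4462+0.446)/(1+0.4462·0.446) = 0.8922/1.1990052 = 0.74412c.
That velocity, transformed to the rest frame of observer O: (0.74412+0.698)/(1+0.74412·0.698) = 1.44212/1.51939576 = 0.94914c.

0.9491c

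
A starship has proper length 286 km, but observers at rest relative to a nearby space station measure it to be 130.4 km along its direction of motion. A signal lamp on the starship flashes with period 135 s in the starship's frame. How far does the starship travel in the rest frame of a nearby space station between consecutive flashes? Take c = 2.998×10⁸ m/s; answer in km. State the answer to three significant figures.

7.90×10^7 km

γ = L₀/L = 286/130.4 = 2.19325.
β = √(1 − 1/γ²) = 0.89001. Lab-frame period = γτ = 2.19325×135 s = 296.09 s. Distance = βc × γτ = 0.89001 × 2.998×10⁸ m/s × 296.09 s = 7.9004×10^10 m = 7.90×10^7 km.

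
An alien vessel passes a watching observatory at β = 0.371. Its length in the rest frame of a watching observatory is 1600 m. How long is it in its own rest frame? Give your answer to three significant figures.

Lorentz factor: γ = (1 − 0.137641)^(−1/2) = 1.0769.
Proper length: L₀ = γ·L = 1.0769 × 1600 = 1720 m.

1720 m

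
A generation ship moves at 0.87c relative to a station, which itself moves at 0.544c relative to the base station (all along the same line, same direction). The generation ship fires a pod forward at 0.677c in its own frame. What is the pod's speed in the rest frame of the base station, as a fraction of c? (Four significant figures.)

First combine the pod and generation ship (S''→S'): u₁ = (0.677 + 0.87)/(1 + 0.677×0.87) = 1.547/1.58899 = 0.97357.
Then combine with the station (S'→S): u = (0.97357 + 0.544)/(1 + 0.97357×0.544) = 1.51757/1.52962208 = 0.99212.

0.9921c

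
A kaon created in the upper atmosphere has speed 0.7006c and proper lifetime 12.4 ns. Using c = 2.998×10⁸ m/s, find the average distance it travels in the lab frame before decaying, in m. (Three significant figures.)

3.65 m

γ = 1/√(1 − β²) = 1/√(1 − 0.49084036) = 1/√0.50915964 = 1/0.713554 = 1.4014.
Lab-frame lifetime: Δt = γτ = 1.4014 × 12.4 ns = 17.377 ns.
Distance: d = vΔt = 0.7006 × 2.998×10⁸ m/s × 1.7377×10^-8 s = 3.65 m.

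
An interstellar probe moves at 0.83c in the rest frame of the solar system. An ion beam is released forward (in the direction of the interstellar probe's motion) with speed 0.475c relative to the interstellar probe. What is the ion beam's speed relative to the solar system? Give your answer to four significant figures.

Relativistic velocity addition: u = (u' + v)/(1 + u'v/c²), with u' = 0.475c and v = 0.83c.
Numerator: 0.475 + 0.83 = 1.305. Denominator: 1 + (0.475)(0.83) = 1.39425.
u = 1.305/1.39425 = 0.93599, so the speed is 0.9360c.

0.9360c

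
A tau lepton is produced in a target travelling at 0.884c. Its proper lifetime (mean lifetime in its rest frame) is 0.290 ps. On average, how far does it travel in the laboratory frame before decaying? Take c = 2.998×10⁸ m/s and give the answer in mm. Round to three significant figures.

0.164 mm

γ = 1/√(1 − β²) = 1/√(1 − 0.781456) = 1/√0.218544 = 1/0.467487 = 2.1391.
Lab-frame lifetime: Δt = γτ = 2.1391 × 0.290 ps = 0.62034 ps.
Distance: d = vΔt = 0.884 × 2.998×10⁸ m/s × 6.2034×10^-13 s = 1.64×10^-4 m = 0.164 mm.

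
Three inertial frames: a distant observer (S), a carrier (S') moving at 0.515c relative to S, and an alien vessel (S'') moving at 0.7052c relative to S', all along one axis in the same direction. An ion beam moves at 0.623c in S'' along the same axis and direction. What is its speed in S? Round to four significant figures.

0.9746c

Compose velocities in two stages. Stage 1 (into S'): u₁ = (0.623+0.7052)/(1+0.623×0.7052) = 0.92278.
Stage 2 (into S): u = (0.92278+0.515)/(1+0.92278×0.515) = 0.97461, so the speed is 0.9746c.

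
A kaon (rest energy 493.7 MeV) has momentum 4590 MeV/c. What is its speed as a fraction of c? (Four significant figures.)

βγ = pc/(mc²) = 4590/493.7 = 9.2971.
Since γ² = 1 + (βγ)² = 87.4361, γ = √87.4361 = 9.35073, and β = (βγ)/γ = 9.2971/9.35073 = 0.9943.

0.9943c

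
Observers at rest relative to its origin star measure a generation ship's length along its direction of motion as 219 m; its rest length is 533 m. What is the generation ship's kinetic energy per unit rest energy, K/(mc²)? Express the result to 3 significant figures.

1.43

From L = L₀/γ: γ = 533/219 = 2.43379.
Since K = (γ−1)mc², K/(mc²) = 2.43379 − 1 = 1.43.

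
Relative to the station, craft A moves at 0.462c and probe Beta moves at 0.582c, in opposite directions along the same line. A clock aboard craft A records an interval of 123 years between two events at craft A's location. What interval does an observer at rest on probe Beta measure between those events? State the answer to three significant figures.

216 years

Transform craft A's velocity into probe Beta's frame: (0.462 + 0.582)/(1 + 0.462·0.582) = 1.044/1.268884, so the relative speed is 0.82277c.
At |u| = 0.82277c, γ = (1 − 0.67695)^(−1/2) = 1.7594.
The clock on craft A records proper time, so probe Beta measures Δt = γΔτ = 1.7594 × 123 = 216 years.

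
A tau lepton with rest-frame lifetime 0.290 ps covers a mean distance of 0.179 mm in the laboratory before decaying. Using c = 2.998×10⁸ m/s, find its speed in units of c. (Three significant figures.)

0.900c

d = βγcτ ⇒ βγ = d/(cτ) = 1.790×10^-4 m / (8.6942×10^-5 m) = 2.0588.
β = (βγ)/√(1+(βγ)²) = 2.0588/√5.23866 = 0.900.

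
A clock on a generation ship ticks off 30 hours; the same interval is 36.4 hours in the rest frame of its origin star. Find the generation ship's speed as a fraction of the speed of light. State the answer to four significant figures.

0.5663c

γ = Δt/Δτ = 36.4/30 = 1.2133.
β = √(1 − 1/γ²) = √(1 − 0.679303) = √0.320697 = 0.5663.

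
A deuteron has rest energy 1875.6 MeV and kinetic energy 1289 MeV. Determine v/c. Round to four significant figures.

0.8054

γ = 1 + K/(mc²) = 1 + 1289/1875.6 = 1.6872.
β = √(1 − 1/γ²) = √(1 − 0.351291) = √0.648709 = 0.8054.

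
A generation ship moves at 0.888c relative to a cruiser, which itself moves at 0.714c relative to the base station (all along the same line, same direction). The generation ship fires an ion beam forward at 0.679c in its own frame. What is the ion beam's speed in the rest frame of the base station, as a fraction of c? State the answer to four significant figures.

0.9962c

Compose velocities in two stages. Stage 1 (into S'): u₁ = (0.679+0.888)/(1+0.679×0.888) = 0.97757.
Stage 2 (into S): u = (0.97757+0.714)/(1+0.97757×0.714) = 0.99622, so the speed is 0.9962c.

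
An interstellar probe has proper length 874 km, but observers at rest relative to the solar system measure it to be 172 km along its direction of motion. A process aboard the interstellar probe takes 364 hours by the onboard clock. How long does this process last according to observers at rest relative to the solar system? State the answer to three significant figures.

From L = L₀/γ: γ = 874/172 = 5.0814.
Δt = γΔτ = 5.0814 × 364 = 1850 hours.

1850 hours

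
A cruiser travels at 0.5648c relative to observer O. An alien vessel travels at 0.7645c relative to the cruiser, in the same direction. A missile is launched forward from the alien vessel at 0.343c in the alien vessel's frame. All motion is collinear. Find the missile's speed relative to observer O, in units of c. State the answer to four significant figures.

Compose velocities in two stages. Stage 1 (into S'): u₁ = (0.343+0.7645)/(1+0.343×0.7645) = 0.87742.
Stage 2 (into S): u = (0.87742+0.5648)/(1+0.87742×0.5648) = 0.96433, so the speed is 0.9643c.

0.9643c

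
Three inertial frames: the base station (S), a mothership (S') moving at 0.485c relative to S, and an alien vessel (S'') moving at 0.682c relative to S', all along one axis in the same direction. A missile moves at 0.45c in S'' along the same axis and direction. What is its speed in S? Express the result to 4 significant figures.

0.9515c

Compose velocities in two stages. Stage 1 (into S'): u₁ = (0.45+0.682)/(1+0.45×0.682) = 0.86617.
Stage 2 (into S): u = (0.86617+0.485)/(1+0.86617×0.485) = 0.95147, so the speed is 0.9515c.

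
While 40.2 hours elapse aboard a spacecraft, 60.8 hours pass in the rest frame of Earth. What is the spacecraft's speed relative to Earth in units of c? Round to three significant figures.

γ = Δt/Δτ = 60.8/40.2 = 1.5124.
β = √(1 − 1/γ²) = √(1 − 0.437186) = √0.562814 = 0.750.

0.750c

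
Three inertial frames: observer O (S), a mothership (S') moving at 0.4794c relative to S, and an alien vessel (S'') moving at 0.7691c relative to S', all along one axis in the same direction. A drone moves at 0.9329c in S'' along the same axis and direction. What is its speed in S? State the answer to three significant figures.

Compose velocities in two stages. Stage 1 (into S'): u₁ = (0.9329+0.7691)/(1+0.9329×0.7691) = 0.99098.
Stage 2 (into S): u = (0.99098+0.4794)/(1+0.99098×0.4794) = 0.99682, so the speed is 0.997c.

0.997c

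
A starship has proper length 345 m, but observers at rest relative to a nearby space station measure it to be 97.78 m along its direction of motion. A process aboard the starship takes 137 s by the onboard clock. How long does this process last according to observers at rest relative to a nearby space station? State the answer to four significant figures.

483.4 s

γ = L₀/L = 345/97.78 = 3.52833.
The same γ dilates the second interval: 3.52833 × 137 s = 483.4 s.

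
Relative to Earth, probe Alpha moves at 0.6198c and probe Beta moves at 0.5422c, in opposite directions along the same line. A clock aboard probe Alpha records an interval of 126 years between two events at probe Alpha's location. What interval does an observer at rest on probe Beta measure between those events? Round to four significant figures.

255.3 years

Speed of probe Alpha in probe Beta's frame: u = (v_A + v_B)/(1 + v_A v_B/c²) = (0.6198 + 0.5422)/(1 + 0.6198×0.5422) = 1.162/1.33605556 = 0.86972; |u| = 0.86972c.
At |u| = 0.86972c, γ = (1 − 0.756413)^(−1/2) = 2.0262.
Probe Alpha's interval is proper; time dilation gives Δt_B = γΔτ = 2.0262 × 126 years = 255.3 years.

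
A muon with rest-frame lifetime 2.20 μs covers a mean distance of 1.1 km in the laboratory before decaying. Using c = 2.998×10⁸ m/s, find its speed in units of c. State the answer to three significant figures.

0.858c

d = βγcτ ⇒ βγ = d/(cτ) = 1100 m / (659.56 m) = 1.6678.
β = (βγ)/√(1+(βγ)²) = 1.6678/√3.78156 = 0.858.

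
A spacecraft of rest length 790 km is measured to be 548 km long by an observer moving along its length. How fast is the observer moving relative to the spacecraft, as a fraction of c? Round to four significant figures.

0.7203c

Length contraction gives γ = L₀/L = 790/548 = 1.4416.
β = √(1 − 1/γ²) = √0.518817 = 0.7203.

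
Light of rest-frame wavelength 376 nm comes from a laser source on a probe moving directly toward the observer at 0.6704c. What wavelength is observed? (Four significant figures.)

Relativistic Doppler for wavelength: λ_obs = λ_src · √((1−β)/(1+β)).
With β = 0.6704: factor = √(0.3296/1.6704) = 0.4442.
λ_obs = 376 × 0.4442 = 167.0 nm.

167.0 nm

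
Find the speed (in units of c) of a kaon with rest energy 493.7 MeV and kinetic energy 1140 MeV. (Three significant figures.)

0.953c

γ = 1 + K/(mc²) = 1 + 1140/493.7 = 3.3091.
β = √(1 − 1/γ²) = √(1 − 0.091323) = √0.908677 = 0.953.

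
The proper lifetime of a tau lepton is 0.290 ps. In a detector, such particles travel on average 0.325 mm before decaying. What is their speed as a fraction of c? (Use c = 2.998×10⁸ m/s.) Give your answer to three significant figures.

d = βγcτ ⇒ βγ = d/(cτ) = 3.250×10^-4 m / (8.6942×10^-5 m) = 3.7381.
β = (βγ)/√(1+(βγ)²) = 3.7381/√14.9734 = 0.966.

0.966c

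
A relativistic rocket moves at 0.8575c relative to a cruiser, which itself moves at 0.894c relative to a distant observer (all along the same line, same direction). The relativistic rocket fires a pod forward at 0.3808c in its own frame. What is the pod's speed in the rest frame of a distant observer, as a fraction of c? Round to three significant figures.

0.996c

Apply u = (u'+v)/(1+u'v) twice. Pod in the cruiser frame: (0.3808+0.8575)/(1+0.3808·0.8575) = 1.2383/1.326536 = 0.93348c.
That velocity, transformed to the rest frame of a distant observer: (0.93348+0.894)/(1+0.93348·0.894) = 1.82748/1.83453112 = 0.99616c.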